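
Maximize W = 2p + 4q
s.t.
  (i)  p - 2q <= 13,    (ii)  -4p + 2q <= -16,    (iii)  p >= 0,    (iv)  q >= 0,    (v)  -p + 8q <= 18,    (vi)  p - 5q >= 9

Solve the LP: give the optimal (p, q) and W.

Extreme points and W = 2p + 4q:
  (13, 0) → W = 26
  (47/3, 4/3) → W = 110/3
  (9, 0) → W = 18

The binding constraints are p - 2q = 13 and p - 5q = 9.
Solving simultaneously gives p = 47/3, q = 4/3.

p = 47/3, q = 4/3, maximum W = 110/3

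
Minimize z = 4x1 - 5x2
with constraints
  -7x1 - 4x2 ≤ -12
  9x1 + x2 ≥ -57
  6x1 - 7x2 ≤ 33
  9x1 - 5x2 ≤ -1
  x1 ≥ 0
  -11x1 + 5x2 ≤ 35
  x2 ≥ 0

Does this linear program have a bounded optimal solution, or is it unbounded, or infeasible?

From the feasible point (56/71, 115/71), moving in the direction (5, 11) keeps every constraint satisfied while z decreases without bound.

unbounded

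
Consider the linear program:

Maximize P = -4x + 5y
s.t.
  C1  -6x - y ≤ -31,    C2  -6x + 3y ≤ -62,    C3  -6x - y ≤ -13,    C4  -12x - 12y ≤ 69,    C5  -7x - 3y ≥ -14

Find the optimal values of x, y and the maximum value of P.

Vertices and P = -4x + 5y:
  (147/20, -131/10) → P = -949/10
  (79/11, -133/11) → P = -981/11
  (125/16, -217/16) → P = -1585/16

x = 79/11, y = -133/11, maximum P = -981/11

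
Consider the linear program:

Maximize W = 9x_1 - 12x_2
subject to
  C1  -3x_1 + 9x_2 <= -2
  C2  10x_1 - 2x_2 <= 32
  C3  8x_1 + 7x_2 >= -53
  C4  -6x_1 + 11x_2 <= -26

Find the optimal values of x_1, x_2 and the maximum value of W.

Vertices and W = 9x_1 - 12x_2:
  (59/43, -393/43) → W = 5247/43
  (150/49, -34/49) → W = 1758/49
  (-401/130, -263/65) → W = 2703/130

The binding constraints are 10x_1 - 2x_2 = 32 and 8x_1 + 7x_2 = -53.
Solving simultaneously gives x_1 = 59/43, x_2 = -393/43.

x_1 = 59/43, x_2 = -393/43, maximum W = 5247/43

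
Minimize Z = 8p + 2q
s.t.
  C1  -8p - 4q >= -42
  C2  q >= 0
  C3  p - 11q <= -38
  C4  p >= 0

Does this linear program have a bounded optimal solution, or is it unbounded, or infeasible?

bounded optimum

Vertices and Z = 8p + 2q:
  (155/46, 173/46) → Z = 793/23
  (0, 21/2) → Z = 21
  (0, 38/11) → Z = 76/11
The feasible region has finitely many vertices and no improving ray; the minimum is 76/11 at (0, 38/11).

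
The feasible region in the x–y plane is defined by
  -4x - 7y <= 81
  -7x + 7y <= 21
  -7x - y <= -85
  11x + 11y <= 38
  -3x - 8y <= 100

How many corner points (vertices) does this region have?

Intersecting each pair of boundary lines and keeping only the points that satisfy every inequality leaves:
  (299/22, -223/22)
  (780/53, -955/53)
  (1404/55, -1214/55)

3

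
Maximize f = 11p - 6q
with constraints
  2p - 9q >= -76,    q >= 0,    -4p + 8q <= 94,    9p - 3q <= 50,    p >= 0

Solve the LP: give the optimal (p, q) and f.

p = 50/9, q = 0, maximum f = 550/9

The optimum lies where q = 0 and 9p - 3q = 50.
Solving simultaneously gives p = 50/9, q = 0.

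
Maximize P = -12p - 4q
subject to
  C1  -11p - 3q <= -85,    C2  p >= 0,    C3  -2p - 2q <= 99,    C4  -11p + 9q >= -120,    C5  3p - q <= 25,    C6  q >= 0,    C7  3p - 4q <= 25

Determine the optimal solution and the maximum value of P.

p = 85/11, q = 0, maximum P = -1020/11

Feasible corners and P = -12p - 4q:
  (0, 85/3) → P = -340/3
  (85/11, 0) → P = -1020/11
  (25/3, 0) → P = -100
The feasible region is unbounded (it extends along (0, 1), (1, 3)), but P strictly decreases along every unbounded feasible direction, so there is no improving ray and the maximum is attained at a vertex.

The binding constraints are -11p - 3q = -85 and q = 0.
Solving simultaneously gives p = 85/11, q = 0.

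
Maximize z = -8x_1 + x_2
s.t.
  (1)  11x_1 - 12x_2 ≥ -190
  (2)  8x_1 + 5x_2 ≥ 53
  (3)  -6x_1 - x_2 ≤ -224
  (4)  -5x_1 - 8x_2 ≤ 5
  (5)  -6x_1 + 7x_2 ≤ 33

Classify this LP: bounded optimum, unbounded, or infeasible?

bounded optimum

Extreme points and z = -8x_1 + x_2:
  (1797/43, -1150/43) → z = -15526/43
  (1535/48, 257/8) → z = -5369/24
The feasible region has finitely many vertices and no improving ray; the maximum is -5369/24 at (1535/48, 257/8).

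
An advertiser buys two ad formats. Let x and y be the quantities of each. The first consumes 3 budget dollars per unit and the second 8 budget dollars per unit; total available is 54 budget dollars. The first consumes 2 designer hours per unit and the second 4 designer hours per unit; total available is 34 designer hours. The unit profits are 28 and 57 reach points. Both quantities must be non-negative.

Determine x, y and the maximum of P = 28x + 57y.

x = 14, y = 3/2, maximum P = 955/2

Feasible corners and P = 28x + 57y:
  (0, 0) → P = 0
  (0, 27/4) → P = 1539/4
  (17, 0) → P = 476
  (14, 3/2) → P = 955/2

The binding constraints are 3x + 8y = 54 and 2x + 4y = 34.
Solving simultaneously gives x = 14, y = 3/2.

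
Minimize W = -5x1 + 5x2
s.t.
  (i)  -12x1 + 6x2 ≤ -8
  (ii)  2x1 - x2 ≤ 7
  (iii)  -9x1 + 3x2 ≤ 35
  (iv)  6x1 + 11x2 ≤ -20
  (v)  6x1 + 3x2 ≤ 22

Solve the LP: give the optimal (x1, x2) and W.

At the optimal vertex, 2x1 - x2 = 7 and -9x1 + 3x2 = 35.
Solving simultaneously gives x1 = -56/3, x2 = -133/3.

x1 = -56/3, x2 = -133/3, minimum W = -385/3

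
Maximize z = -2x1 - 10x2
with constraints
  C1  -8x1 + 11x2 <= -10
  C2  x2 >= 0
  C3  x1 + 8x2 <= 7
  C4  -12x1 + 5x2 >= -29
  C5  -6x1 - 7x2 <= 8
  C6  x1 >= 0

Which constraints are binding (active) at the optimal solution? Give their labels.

C1 and C2

Feasible corners and z = -2x1 - 10x2:
  (5/4, 0) → z = -5/2
  (157/75, 46/75) → z = -258/25
  (29/12, 0) → z = -29/6
  (267/101, 55/101) → z = -1084/101

The maximum is at (5/4, 0). Substituting into each constraint, equality holds for C1 and C2; the remaining constraints have slack.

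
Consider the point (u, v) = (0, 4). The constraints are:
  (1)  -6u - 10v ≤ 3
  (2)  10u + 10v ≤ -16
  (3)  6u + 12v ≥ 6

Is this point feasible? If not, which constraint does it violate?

Constraint (2): 10u + 10v = 40, which is not ≤ -16. All other constraints are satisfied.

not feasible — violates (2)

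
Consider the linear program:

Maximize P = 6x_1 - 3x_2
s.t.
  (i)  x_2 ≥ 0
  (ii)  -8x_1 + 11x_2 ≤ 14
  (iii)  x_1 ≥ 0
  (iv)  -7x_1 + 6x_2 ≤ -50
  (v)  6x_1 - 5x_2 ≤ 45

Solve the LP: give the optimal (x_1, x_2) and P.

x_1 = 20, x_2 = 15, maximum P = 75

Feasible corners and P = 6x_1 - 3x_2:
  (50/7, 0) → P = 300/7
  (15/2, 0) → P = 45
  (20, 15) → P = 75

The binding constraints are -7x_1 + 6x_2 = -50 and 6x_1 - 5x_2 = 45.
Solving simultaneously gives x_1 = 20, x_2 = 15.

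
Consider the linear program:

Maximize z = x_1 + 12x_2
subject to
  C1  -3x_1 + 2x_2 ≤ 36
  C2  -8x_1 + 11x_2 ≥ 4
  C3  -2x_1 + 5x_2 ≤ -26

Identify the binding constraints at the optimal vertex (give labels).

C2 and C3

Feasible corners and z = x_1 + 12x_2:
  (-388/17, -276/17) → z = -3700/17
  (-232/11, -150/11) → z = -2032/11
  (-17, -12) → z = -161

The maximum is at (-17, -12). Substituting into each constraint, equality holds for C2 and C3; the remaining constraints have slack.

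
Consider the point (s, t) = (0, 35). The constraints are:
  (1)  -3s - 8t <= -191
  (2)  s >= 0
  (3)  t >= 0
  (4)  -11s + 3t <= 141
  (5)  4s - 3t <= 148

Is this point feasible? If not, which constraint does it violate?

feasible

(1): -280 ≤ -191 ✓
(2): 0 ≥ 0 ✓
(3): 35 ≥ 0 ✓
(4): 105 ≤ 141 ✓
(5): -105 ≤ 148 ✓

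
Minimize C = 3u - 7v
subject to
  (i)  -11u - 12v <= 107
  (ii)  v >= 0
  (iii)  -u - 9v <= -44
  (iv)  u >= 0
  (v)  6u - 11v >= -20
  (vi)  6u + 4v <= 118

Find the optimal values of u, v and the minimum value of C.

u = 203/15, v = 46/5, minimum C = -119/5

The binding constraints are 6u - 11v = -20 and 6u + 4v = 118.
Solving simultaneously gives u = 203/15, v = 46/5.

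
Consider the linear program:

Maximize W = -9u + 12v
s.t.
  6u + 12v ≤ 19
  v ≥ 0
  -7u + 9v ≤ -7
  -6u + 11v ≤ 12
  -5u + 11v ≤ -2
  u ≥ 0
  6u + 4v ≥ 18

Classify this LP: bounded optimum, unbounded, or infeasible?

bounded optimum

Feasible corners and W = -9u + 12v:
  (19/6, 0) → W = -57/2
  (35/12, 1/8) → W = -99/4
  (3, 0) → W = -27
The feasible region has finitely many vertices and no improving ray; the maximum is -99/4 at (35/12, 1/8).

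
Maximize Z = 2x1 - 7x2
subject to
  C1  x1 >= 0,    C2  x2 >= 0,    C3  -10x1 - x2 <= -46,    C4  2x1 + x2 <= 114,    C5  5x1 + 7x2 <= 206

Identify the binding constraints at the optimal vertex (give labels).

C2 and C5

Extreme points and Z = 2x1 - 7x2:
  (23/5, 0) → Z = 46/5
  (206/5, 0) → Z = 412/5
  (116/65, 366/13) → Z = -12578/65

The maximum is at (206/5, 0). Substituting into each constraint, equality holds for C2 and C5; the remaining constraints have slack.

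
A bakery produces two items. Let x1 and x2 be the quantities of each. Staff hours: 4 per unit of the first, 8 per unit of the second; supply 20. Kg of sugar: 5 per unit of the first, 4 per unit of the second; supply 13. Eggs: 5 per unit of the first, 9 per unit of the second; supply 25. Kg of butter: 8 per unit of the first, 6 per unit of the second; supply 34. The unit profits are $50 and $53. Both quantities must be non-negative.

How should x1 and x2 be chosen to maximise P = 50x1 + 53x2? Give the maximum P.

x1 = 1, x2 = 2, maximum P = 156

Corner points and P = 50x1 + 53x2:
  (0, 0) → P = 0
  (0, 5/2) → P = 265/2
  (13/5, 0) → P = 130
  (1, 2) → P = 156

The optimum lies where 4x1 + 8x2 = 20 and 5x1 + 4x2 = 13.
Solving simultaneously gives x1 = 1, x2 = 2.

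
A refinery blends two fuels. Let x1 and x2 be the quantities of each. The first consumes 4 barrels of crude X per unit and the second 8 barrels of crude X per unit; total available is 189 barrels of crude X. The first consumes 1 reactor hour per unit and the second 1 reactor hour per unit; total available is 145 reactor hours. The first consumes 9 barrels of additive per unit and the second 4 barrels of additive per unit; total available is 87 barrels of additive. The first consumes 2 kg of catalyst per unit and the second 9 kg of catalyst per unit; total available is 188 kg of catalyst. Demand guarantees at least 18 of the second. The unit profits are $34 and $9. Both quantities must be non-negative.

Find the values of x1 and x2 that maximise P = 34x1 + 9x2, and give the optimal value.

x1 = 5/3, x2 = 18, maximum P = 656/3

At the optimal vertex, 9x1 + 4x2 = 87 and x2 = 18.
Solving simultaneously gives x1 = 5/3, x2 = 18.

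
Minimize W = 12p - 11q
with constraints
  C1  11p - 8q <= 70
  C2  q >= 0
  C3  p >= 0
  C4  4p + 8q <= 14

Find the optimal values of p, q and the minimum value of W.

Corner points and W = 12p - 11q:
  (0, 0) → W = 0
  (7/2, 0) → W = 42
  (0, 7/4) → W = -77/4

The binding constraints are p = 0 and 4p + 8q = 14.
Solving simultaneously gives p = 0, q = 7/4.

p = 0, q = 7/4, minimum W = -77/4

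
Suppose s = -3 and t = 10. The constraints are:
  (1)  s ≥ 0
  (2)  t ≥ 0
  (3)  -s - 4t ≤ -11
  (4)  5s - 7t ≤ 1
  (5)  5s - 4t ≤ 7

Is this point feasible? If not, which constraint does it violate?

not feasible — violates (1)

Constraint (1): s = -3, which is not ≥ 0. All other constraints are satisfied.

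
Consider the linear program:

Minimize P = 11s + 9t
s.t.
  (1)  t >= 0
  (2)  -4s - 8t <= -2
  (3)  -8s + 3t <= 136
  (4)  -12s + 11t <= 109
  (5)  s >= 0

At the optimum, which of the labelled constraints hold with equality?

(2) and (5)

Corner points and P = 11s + 9t:
  (1/2, 0) → P = 11/2
  (0, 1/4) → P = 9/4
  (0, 109/11) → P = 981/11
The feasible region is unbounded (it extends along (11, 12), (1, 0)), but P strictly increases along every unbounded feasible direction, so there is no improving ray and the minimum is attained at a vertex.

The minimum is at (0, 1/4). Substituting into each constraint, equality holds for (2) and (5); the remaining constraints have slack.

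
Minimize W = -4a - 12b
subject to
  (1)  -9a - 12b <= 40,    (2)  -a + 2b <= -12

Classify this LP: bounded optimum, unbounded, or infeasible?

unbounded

From the feasible point (32/15, -74/15), moving in the direction (2, 1) keeps every constraint satisfied while W decreases without bound.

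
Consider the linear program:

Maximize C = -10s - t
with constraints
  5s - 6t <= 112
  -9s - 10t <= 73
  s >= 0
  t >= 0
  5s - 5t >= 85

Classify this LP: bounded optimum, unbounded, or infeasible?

Feasible corners and C = -10s - t:
  (112/5, 0) → C = -224
  (17, 0) → C = -170
The feasible region has finitely many vertices and no improving ray; the maximum is -170 at (17, 0).

bounded optimum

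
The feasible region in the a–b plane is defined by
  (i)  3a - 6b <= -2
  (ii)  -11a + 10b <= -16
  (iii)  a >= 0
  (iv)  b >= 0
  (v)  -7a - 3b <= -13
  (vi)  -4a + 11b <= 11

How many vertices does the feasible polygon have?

3

Intersecting each pair of boundary lines and keeping only the points that satisfy every inequality leaves:
  (29/9, 35/18)
  (44/9, 25/9)
  (286/81, 185/81)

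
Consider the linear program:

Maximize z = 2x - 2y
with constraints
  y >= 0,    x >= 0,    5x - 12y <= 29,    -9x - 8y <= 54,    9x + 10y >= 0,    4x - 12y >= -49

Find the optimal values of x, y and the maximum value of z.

x = 78, y = 361/12, maximum z = 575/6

Corner points and z = 2x - 2y:
  (0, 0) → z = 0
  (29/5, 0) → z = 58/5
  (0, 49/12) → z = -49/6
  (78, 361/12) → z = 575/6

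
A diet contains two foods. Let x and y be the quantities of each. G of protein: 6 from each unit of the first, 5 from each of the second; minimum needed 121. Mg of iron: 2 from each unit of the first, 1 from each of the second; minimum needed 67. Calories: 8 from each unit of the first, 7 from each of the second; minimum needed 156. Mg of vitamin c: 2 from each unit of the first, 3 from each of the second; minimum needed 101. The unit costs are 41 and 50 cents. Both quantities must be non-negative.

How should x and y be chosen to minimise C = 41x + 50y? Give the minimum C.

x = 25, y = 17, minimum C = 1875

Corner points and C = 41x + 50y:
  (0, 67) → C = 3350
  (101/2, 0) → C = 4141/2
  (25, 17) → C = 1875
The feasible region is unbounded (it extends along (0, 1), (1, 0)), but C strictly increases along every unbounded feasible direction, so there is no improving ray and the minimum is attained at a vertex.

At the optimal vertex, 2x + y = 67 and 2x + 3y = 101.
Solving simultaneously gives x = 25, y = 17.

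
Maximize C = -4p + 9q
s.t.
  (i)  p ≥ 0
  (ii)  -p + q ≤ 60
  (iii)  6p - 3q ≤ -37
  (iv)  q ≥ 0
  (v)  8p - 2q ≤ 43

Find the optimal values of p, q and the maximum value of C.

Corner points and C = -4p + 9q:
  (0, 60) → C = 540
  (0, 37/3) → C = 111
  (163/6, 523/6) → C = 4055/6
  (203/12, 277/6) → C = 2087/6

p = 163/6, q = 523/6, maximum C = 4055/6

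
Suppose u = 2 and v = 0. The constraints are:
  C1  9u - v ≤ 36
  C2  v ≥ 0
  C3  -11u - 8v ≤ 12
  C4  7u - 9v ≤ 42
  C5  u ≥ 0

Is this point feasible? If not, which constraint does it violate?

C1: 18 ≤ 36 ✓
C2: 0 ≥ 0 ✓
C3: -22 ≤ 12 ✓
C4: 14 ≤ 42 ✓
C5: 2 ≥ 0 ✓

feasible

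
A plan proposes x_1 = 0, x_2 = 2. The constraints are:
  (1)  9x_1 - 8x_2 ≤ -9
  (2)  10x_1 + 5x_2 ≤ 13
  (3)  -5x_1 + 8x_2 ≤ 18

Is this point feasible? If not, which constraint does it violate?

(1): -16 ≤ -9 ✓
(2): 10 ≤ 13 ✓
(3): 16 ≤ 18 ✓

feasible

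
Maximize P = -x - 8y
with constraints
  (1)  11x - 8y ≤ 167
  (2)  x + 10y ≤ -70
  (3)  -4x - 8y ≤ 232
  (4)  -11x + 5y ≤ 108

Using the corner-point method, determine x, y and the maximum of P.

x = -13/3, y = -161/6, maximum P = 219

Vertices and P = -x - 8y:
  (555/59, -937/118) → P = 3193/59
  (-13/3, -161/6) → P = 219
  (-286/23, -662/115) → P = 6726/115
  (-506/27, -530/27) → P = 1582/9

The optimum lies where 11x - 8y = 167 and -4x - 8y = 232.
Solving simultaneously gives x = -13/3, y = -161/6.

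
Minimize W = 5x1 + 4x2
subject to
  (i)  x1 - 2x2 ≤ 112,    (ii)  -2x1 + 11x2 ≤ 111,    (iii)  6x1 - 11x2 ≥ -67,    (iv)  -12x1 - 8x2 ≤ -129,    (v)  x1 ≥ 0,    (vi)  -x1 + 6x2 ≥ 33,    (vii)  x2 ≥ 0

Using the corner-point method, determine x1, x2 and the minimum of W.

x1 = 51/8, x2 = 105/16, minimum W = 465/8

The optimum lies where -12x1 - 8x2 = -129 and -x1 + 6x2 = 33.
Solving simultaneously gives x1 = 51/8, x2 = 105/16.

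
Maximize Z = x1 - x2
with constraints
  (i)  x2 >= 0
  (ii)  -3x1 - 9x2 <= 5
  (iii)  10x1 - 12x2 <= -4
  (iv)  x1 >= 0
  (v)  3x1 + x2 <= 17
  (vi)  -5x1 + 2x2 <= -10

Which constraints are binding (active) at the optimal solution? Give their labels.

Feasible corners and Z = x1 - x2:
  (100/23, 91/23) → Z = 9/23
  (16/5, 3) → Z = 1/5
  (4, 5) → Z = -1

The maximum is at (100/23, 91/23). Substituting into each constraint, equality holds for (iii) and (v); the remaining constraints have slack.

(iii) and (v)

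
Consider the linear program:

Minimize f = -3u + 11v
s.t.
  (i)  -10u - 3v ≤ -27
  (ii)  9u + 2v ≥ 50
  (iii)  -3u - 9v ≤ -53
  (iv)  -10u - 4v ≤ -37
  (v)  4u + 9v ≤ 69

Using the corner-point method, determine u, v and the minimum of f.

u = 16, v = 5/9, minimum f = -377/9

Extreme points and f = -3u + 11v:
  (344/75, 109/25) → f = 171/5
  (312/73, 421/73) → f = 3695/73
  (16, 5/9) → f = -377/9

The binding constraints are -3u - 9v = -53 and 4u + 9v = 69.
Solving simultaneously gives u = 16, v = 5/9.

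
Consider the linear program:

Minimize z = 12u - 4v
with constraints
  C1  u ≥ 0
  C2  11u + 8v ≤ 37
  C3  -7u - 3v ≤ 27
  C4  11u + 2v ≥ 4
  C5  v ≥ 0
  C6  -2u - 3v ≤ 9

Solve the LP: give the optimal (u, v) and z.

Feasible corners and z = 12u - 4v:
  (0, 37/8) → z = -37/2
  (0, 2) → z = -8
  (37/11, 0) → z = 444/11
  (4/11, 0) → z = 48/11

u = 0, v = 37/8, minimum z = -37/2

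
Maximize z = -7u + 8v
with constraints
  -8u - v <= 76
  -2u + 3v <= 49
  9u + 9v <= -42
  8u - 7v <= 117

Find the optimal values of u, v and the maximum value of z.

Feasible corners and z = -7u + 8v:
  (-214/21, 116/21) → z = 2426/21
  (-415/64, -193/8) → z = -9447/64
  (253/45, -463/45) → z = -365/3

The binding constraints are -8u - v = 76 and 9u + 9v = -42.
Solving simultaneously gives u = -214/21, v = 116/21.

u = -214/21, v = 116/21, maximum z = 2426/21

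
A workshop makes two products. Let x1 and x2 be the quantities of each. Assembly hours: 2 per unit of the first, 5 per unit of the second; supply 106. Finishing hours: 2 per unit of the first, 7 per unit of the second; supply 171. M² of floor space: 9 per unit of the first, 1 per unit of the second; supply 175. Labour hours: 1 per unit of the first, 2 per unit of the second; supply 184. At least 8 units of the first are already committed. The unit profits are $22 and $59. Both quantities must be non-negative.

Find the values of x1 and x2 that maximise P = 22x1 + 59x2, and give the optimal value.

At the optimal vertex, 2x1 + 5x2 = 106 and x1 = 8.
Solving simultaneously gives x1 = 8, x2 = 18.

x1 = 8, x2 = 18, maximum P = 1238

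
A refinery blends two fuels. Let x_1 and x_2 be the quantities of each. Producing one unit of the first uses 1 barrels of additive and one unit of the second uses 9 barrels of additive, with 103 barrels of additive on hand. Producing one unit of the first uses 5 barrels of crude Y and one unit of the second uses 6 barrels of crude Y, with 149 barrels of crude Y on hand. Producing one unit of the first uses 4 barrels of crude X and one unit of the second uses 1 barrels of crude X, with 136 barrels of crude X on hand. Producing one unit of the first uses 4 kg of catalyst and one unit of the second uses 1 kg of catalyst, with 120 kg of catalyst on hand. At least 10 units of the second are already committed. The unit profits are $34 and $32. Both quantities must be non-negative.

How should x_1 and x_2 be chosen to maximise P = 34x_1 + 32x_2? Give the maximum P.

Vertices and P = 34x_1 + 32x_2:
  (0, 103/9) → P = 3296/9
  (0, 10) → P = 320
  (13, 10) → P = 762

The binding constraints are x_1 + 9x_2 = 103 and x_2 = 10.
Solving simultaneously gives x_1 = 13, x_2 = 10.

x_1 = 13, x_2 = 10, maximum P = 762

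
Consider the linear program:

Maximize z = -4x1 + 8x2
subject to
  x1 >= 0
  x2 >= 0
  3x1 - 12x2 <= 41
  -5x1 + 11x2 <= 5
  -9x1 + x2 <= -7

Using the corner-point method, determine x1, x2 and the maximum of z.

x1 = 41/47, x2 = 40/47, maximum z = 156/47

Corner points and z = -4x1 + 8x2:
  (41/3, 0) → z = -164/3
  (7/9, 0) → z = -28/9
  (41/47, 40/47) → z = 156/47
The feasible region is unbounded (it extends along (4, 1), (11, 5)), but z strictly decreases along every unbounded feasible direction, so there is no improving ray and the maximum is attained at a vertex.

The binding constraints are -5x1 + 11x2 = 5 and -9x1 + x2 = -7.
Solving simultaneously gives x1 = 41/47, x2 = 40/47.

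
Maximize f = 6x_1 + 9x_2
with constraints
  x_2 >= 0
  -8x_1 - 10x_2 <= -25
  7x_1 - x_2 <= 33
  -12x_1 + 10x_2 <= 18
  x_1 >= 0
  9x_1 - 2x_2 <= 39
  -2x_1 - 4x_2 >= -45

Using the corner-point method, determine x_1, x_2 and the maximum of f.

x_1 = 59/10, x_2 = 83/10, maximum f = 1101/10

Corner points and f = 6x_1 + 9x_2:
  (25/8, 0) → f = 75/4
  (13/3, 0) → f = 26
  (7/20, 111/50) → f = 552/25
  (27/5, 24/5) → f = 378/5
  (59/10, 83/10) → f = 1101/10
  (189/34, 144/17) → f = 1863/17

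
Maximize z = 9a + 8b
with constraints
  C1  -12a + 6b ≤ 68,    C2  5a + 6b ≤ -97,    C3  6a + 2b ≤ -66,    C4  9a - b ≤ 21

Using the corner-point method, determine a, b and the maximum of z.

Feasible corners and z = 9a + 8b:
  (-165/17, -412/51) → z = -7751/51
  (-101/13, -126/13) → z = -1917/13
  (-1, -30) → z = -249
The feasible region is unbounded (it extends along (-1, -2), (-1, -9)), but z strictly decreases along every unbounded feasible direction, so there is no improving ray and the maximum is attained at a vertex.

a = -101/13, b = -126/13, maximum z = -1917/13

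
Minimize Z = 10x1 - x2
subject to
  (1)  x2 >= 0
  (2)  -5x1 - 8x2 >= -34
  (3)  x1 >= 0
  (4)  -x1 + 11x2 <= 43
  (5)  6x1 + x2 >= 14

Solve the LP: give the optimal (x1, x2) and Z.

x1 = 78/43, x2 = 134/43, minimum Z = 646/43

Vertices and Z = 10x1 - x2:
  (34/5, 0) → Z = 68
  (7/3, 0) → Z = 70/3
  (78/43, 134/43) → Z = 646/43

The optimum lies where -5x1 - 8x2 = -34 and 6x1 + x2 = 14.
Solving simultaneously gives x1 = 78/43, x2 = 134/43.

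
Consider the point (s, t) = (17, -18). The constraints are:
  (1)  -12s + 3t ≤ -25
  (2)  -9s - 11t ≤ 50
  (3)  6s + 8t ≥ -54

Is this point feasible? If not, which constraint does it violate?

(1): -258 ≤ -25 ✓
(2): 45 ≤ 50 ✓
(3): -42 ≥ -54 ✓

feasible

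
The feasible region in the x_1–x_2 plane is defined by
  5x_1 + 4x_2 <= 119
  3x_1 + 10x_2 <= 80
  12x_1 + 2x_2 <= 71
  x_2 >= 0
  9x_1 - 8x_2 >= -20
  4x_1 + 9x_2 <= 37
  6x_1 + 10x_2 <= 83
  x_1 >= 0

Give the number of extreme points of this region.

5

Intersecting each pair of boundary lines and keeping only the points that satisfy every inequality leaves:
  (71/12, 0)
  (113/20, 8/5)
  (0, 0)
  (116/113, 413/113)
  (0, 5/2)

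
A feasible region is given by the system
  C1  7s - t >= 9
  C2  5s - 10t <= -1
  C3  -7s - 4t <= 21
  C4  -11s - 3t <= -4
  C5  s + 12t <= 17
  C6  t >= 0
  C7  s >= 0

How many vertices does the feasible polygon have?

3

Pairwise boundary intersections that survive every other constraint:
  (7/5, 4/5)
  (25/17, 22/17)
  (79/35, 43/35)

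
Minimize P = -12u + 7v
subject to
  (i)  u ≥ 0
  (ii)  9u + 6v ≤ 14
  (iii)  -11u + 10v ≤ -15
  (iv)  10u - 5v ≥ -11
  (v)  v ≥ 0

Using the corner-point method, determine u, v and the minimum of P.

Vertices and P = -12u + 7v:
  (115/78, 19/156) → P = -2627/156
  (14/9, 0) → P = -56/3
  (15/11, 0) → P = -180/11

At the optimal vertex, 9u + 6v = 14 and v = 0.
Solving simultaneously gives u = 14/9, v = 0.

u = 14/9, v = 0, minimum P = -56/3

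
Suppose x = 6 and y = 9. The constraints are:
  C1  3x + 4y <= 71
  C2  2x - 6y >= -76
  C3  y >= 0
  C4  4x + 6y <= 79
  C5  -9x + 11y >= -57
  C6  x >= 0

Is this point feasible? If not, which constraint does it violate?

feasible

C1: 54 ≤ 71 ✓
C2: -42 ≥ -76 ✓
C3: 9 ≥ 0 ✓
C4: 78 ≤ 79 ✓
C5: 45 ≥ -57 ✓
C6: 6 ≥ 0 ✓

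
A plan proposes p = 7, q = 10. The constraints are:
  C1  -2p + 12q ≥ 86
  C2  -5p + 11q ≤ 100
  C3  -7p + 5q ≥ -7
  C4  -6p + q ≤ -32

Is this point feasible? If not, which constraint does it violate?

C1: 106 ≥ 86 ✓
C2: 75 ≤ 100 ✓
C3: 1 ≥ -7 ✓
C4: -32 ≤ -32 ✓

feasible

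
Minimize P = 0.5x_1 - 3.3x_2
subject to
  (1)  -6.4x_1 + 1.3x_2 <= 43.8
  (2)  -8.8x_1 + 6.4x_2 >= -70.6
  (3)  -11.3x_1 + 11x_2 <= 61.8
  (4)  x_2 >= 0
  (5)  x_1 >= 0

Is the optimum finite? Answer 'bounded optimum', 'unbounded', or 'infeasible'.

Corner points and P = 0.5x_1 - 3.3x_2:
  (29303/612, 67081/1224) → P = -112979/720
  (353/44, 0) → P = 353/88
  (0, 309/55) → P = -18.54
  (0, 0) → P = 0
The feasible region has finitely many vertices and no improving ray; the minimum is -112979/720 at (29303/612, 67081/1224).

bounded optimum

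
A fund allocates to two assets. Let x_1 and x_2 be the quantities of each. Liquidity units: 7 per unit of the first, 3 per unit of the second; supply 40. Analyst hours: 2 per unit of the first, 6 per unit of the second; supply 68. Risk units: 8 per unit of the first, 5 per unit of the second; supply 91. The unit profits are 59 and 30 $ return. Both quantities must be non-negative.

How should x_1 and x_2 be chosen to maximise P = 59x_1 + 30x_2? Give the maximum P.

x_1 = 1, x_2 = 11, maximum P = 389

Extreme points and P = 59x_1 + 30x_2:
  (0, 0) → P = 0
  (0, 34/3) → P = 340
  (40/7, 0) → P = 2360/7
  (1, 11) → P = 389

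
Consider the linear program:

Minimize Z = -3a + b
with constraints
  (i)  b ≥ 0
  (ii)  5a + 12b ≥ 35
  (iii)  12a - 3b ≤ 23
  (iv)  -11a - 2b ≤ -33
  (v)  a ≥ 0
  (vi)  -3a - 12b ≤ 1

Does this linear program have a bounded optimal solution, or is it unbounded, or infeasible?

bounded optimum

Extreme points and Z = -3a + b:
  (145/57, 143/57) → Z = -292/57
  (0, 33/2) → Z = 33/2
The feasible region has finitely many vertices and no improving ray; the minimum is -292/57 at (145/57, 143/57).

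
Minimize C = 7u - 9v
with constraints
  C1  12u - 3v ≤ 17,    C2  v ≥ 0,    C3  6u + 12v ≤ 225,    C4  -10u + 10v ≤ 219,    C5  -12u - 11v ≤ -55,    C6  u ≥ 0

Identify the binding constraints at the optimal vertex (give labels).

C3 and C6

Corner points and C = 7u - 9v:
  (293/54, 433/27) → C = -5743/54
  (44/21, 19/7) → C = -205/21
  (0, 75/4) → C = -675/4
  (0, 5) → C = -45

The minimum is at (0, 75/4). Substituting into each constraint, equality holds for C3 and C6; the remaining constraints have slack.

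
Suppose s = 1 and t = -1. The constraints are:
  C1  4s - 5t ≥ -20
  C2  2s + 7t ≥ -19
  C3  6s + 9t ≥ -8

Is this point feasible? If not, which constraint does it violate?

C1: 9 ≥ -20 ✓
C2: -5 ≥ -19 ✓
C3: -3 ≥ -8 ✓

feasible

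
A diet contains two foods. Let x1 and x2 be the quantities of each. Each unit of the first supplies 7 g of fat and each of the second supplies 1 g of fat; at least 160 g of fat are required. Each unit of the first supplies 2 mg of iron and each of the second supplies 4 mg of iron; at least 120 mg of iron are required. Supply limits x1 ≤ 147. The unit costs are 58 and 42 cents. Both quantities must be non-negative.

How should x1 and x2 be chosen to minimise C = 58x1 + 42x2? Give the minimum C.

Feasible corners and C = 58x1 + 42x2:
  (0, 160) → C = 6720
  (60, 0) → C = 3480
  (147, 0) → C = 8526
  (20, 20) → C = 2000
The feasible region is unbounded (it extends along (0, 1)), but C strictly increases along every unbounded feasible direction, so there is no improving ray and the minimum is attained at a vertex.

The binding constraints are 7x1 + x2 = 160 and 2x1 + 4x2 = 120.
Solving simultaneously gives x1 = 20, x2 = 20.

x1 = 20, x2 = 20, minimum C = 2000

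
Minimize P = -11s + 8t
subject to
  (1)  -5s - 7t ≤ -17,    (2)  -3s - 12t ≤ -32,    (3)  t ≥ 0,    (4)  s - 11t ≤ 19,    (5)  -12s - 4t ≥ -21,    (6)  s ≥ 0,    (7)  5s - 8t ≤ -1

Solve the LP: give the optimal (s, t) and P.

The binding constraints are -3s - 12t = -32 and -12s - 4t = -21.
Solving simultaneously gives s = 31/33, t = 107/44.

s = 31/33, t = 107/44, minimum P = 301/33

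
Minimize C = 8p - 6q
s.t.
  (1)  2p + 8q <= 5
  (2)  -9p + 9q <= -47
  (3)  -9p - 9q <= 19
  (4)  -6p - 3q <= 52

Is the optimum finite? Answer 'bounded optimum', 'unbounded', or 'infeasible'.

Feasible corners and C = 8p - 6q:
  (421/90, -49/90) → C = 1831/45
  (14/9, -11/3) → C = 310/9
The feasible region has finitely many vertices and no improving ray; the minimum is 310/9 at (14/9, -11/3).

bounded optimum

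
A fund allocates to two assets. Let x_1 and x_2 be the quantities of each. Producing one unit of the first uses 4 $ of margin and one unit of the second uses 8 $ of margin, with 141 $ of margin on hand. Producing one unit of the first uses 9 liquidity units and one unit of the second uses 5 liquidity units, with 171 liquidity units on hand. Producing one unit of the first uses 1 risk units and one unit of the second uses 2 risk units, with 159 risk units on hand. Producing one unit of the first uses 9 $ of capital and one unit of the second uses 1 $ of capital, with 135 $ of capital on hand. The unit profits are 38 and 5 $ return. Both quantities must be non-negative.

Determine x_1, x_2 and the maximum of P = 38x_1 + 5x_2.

The binding constraints are 9x_1 + 5x_2 = 171 and 9x_1 + x_2 = 135.
Solving simultaneously gives x_1 = 14, x_2 = 9.

x_1 = 14, x_2 = 9, maximum P = 577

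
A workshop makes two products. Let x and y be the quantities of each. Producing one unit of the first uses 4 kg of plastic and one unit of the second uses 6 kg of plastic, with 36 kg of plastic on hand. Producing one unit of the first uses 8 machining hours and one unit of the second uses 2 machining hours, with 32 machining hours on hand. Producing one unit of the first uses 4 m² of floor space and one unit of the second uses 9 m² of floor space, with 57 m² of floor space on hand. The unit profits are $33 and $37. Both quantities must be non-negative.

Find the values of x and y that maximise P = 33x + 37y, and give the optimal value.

x = 3, y = 4, maximum P = 247

Corner points and P = 33x + 37y:
  (0, 0) → P = 0
  (0, 6) → P = 222
  (4, 0) → P = 132
  (3, 4) → P = 247

The optimum lies where 4x + 6y = 36 and 8x + 2y = 32.
Solving simultaneously gives x = 3, y = 4.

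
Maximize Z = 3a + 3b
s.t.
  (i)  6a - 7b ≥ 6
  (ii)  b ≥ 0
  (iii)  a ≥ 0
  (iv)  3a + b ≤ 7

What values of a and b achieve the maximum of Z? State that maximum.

a = 55/27, b = 8/9, maximum Z = 79/9

Feasible corners and Z = 3a + 3b:
  (1, 0) → Z = 3
  (55/27, 8/9) → Z = 79/9
  (7/3, 0) → Z = 7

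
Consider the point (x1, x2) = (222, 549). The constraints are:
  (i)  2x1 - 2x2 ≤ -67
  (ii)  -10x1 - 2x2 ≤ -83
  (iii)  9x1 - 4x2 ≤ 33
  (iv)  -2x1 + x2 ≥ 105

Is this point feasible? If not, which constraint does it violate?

(i): -654 ≤ -67 ✓
(ii): -3318 ≤ -83 ✓
(iii): -198 ≤ 33 ✓
(iv): 105 ≥ 105 ✓

feasible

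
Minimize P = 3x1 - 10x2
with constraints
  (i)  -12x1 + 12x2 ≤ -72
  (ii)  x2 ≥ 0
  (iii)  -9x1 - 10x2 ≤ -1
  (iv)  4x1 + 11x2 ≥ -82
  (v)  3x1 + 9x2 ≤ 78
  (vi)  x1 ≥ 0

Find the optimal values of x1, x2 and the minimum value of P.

x1 = 11, x2 = 5, minimum P = -17

Vertices and P = 3x1 - 10x2:
  (6, 0) → P = 18
  (11, 5) → P = -17
  (26, 0) → P = 78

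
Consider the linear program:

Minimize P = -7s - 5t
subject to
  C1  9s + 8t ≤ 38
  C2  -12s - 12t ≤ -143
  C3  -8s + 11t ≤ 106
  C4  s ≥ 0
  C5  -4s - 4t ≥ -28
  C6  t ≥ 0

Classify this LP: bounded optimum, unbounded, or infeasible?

infeasible

Constraints -12s - 12t ≤ -143 and -4s - 4t ≥ -28 have parallel boundaries but demand opposite sides — no point can satisfy both, so the region is empty.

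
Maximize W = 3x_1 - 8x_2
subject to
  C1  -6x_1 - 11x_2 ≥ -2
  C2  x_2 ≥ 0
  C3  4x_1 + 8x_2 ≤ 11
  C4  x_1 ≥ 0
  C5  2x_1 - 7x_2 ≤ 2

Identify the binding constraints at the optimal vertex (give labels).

C1 and C2

Vertices and W = 3x_1 - 8x_2:
  (1/3, 0) → W = 1
  (0, 2/11) → W = -16/11
  (0, 0) → W = 0

The maximum is at (1/3, 0). Substituting into each constraint, equality holds for C1 and C2; the remaining constraints have slack.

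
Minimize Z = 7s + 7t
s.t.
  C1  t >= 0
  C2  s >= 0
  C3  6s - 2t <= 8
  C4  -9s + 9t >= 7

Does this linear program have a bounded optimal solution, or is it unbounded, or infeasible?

Vertices and Z = 7s + 7t:
  (0, 7/9) → Z = 49/9
  (43/18, 19/6) → Z = 350/9
The feasible region has finitely many vertices and no improving ray; the minimum is 49/9 at (0, 7/9).

bounded optimum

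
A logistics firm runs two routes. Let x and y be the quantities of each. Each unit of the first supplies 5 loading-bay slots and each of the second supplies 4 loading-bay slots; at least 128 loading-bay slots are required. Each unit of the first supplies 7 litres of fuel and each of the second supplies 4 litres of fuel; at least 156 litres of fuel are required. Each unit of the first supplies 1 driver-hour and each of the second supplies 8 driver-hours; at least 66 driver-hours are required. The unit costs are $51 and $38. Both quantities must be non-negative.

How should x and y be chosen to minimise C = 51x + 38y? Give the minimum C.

x = 14, y = 29/2, minimum C = 1265

The feasible region is unbounded (it extends along (0, 1), (1, 0)), but C strictly increases along every unbounded feasible direction, so there is no improving ray and the minimum is attained at a vertex.

At the optimal vertex, 5x + 4y = 128 and 7x + 4y = 156.
Solving simultaneously gives x = 14, y = 29/2.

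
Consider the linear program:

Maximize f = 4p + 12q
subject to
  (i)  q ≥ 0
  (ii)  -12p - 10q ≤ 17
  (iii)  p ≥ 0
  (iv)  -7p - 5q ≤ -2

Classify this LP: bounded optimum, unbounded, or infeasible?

unbounded

From the feasible point (2/7, 0), moving in the direction (0, 1) keeps every constraint satisfied while f increases without bound.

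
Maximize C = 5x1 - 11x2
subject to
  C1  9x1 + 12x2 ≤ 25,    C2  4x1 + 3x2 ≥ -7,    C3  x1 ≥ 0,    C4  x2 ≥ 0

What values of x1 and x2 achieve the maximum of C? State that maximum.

Extreme points and C = 5x1 - 11x2:
  (0, 25/12) → C = -275/12
  (25/9, 0) → C = 125/9
  (0, 0) → C = 0

The optimum lies where 9x1 + 12x2 = 25 and x2 = 0.
Solving simultaneously gives x1 = 25/9, x2 = 0.

x1 = 25/9, x2 = 0, maximum C = 125/9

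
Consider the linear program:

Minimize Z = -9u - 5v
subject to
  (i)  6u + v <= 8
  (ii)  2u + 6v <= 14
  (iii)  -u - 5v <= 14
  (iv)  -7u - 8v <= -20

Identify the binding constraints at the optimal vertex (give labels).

Extreme points and Z = -9u - 5v:
  (1, 2) → Z = -19
  (44/41, 64/41) → Z = -716/41
  (4/13, 29/13) → Z = -181/13

The minimum is at (1, 2). Substituting into each constraint, equality holds for (i) and (ii); the remaining constraints have slack.

(i) and (ii)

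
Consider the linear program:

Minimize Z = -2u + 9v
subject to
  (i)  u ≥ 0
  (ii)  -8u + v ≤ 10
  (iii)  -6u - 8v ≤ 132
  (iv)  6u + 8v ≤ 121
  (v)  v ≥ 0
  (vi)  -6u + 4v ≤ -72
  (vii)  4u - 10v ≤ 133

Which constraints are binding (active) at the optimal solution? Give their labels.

(iv) and (v)

Feasible corners and Z = -2u + 9v:
  (121/6, 0) → Z = -121/3
  (265/18, 49/12) → Z = 263/36
  (12, 0) → Z = -24

The minimum is at (121/6, 0). Substituting into each constraint, equality holds for (iv) and (v); the remaining constraints have slack.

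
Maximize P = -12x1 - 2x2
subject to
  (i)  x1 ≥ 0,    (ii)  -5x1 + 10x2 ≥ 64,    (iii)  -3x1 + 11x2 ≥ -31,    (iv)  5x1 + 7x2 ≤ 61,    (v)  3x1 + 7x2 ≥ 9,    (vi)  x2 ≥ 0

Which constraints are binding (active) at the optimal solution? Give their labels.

(i) and (ii)

Feasible corners and P = -12x1 - 2x2:
  (0, 32/5) → P = -64/5
  (0, 61/7) → P = -122/7
  (162/85, 125/17) → P = -3194/85

The maximum is at (0, 32/5). Substituting into each constraint, equality holds for (i) and (ii); the remaining constraints have slack.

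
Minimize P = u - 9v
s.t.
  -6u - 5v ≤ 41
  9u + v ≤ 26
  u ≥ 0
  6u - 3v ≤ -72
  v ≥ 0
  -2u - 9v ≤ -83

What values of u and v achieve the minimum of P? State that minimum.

u = 0, v = 26, minimum P = -234

Vertices and P = u - 9v:
  (0, 26) → P = -234
  (2/11, 268/11) → P = -2410/11
  (0, 24) → P = -216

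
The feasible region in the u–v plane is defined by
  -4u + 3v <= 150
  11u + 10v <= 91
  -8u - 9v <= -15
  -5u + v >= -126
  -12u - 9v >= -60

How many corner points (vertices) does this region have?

The feasible vertices (each the meet of two boundaries and inside every other half-plane) are:
  (-1227/73, 2014/73)
  (-87/4, 21)
  (-73/7, 144/7)
  (45/4, -25/3)

4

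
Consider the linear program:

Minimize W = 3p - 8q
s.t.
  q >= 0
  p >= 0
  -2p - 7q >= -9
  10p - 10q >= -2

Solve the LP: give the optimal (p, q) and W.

The binding constraints are -2p - 7q = -9 and 10p - 10q = -2.
Solving simultaneously gives p = 38/45, q = 47/45.

p = 38/45, q = 47/45, minimum W = -262/45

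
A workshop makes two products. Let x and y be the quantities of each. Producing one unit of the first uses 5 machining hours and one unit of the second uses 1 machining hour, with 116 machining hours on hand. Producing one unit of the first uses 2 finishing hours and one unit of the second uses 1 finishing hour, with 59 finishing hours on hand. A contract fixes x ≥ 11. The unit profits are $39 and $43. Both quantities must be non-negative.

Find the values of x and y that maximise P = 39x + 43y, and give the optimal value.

x = 11, y = 37, maximum P = 2020

Extreme points and P = 39x + 43y:
  (116/5, 0) → P = 4524/5
  (11, 0) → P = 429
  (19, 21) → P = 1644
  (11, 37) → P = 2020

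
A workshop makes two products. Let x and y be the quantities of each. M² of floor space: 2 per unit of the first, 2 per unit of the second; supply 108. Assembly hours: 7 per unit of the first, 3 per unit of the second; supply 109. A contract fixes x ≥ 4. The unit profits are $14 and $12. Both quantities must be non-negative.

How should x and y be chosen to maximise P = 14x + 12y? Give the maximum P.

x = 4, y = 27, maximum P = 380

Corner points and P = 14x + 12y:
  (109/7, 0) → P = 218
  (4, 0) → P = 56
  (4, 27) → P = 380

The binding constraints are 7x + 3y = 109 and x = 4.
Solving simultaneously gives x = 4, y = 27.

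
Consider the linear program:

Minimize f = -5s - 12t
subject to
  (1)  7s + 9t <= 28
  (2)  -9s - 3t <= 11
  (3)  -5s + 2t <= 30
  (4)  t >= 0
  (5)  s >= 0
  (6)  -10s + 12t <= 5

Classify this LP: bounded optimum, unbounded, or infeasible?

Corner points and f = -5s - 12t:
  (4, 0) → f = -20
  (97/58, 105/58) → f = -1745/58
  (0, 0) → f = 0
  (0, 5/12) → f = -5
The feasible region has finitely many vertices and no improving ray; the minimum is -1745/58 at (97/58, 105/58).

bounded optimum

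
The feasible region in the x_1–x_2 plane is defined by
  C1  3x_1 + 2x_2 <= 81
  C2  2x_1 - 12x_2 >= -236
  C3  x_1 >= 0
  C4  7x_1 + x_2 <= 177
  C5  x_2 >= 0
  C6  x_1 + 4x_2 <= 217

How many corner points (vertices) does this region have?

Intersecting each pair of boundary lines and keeping only the points that satisfy every inequality leaves:
  (25/2, 87/4)
  (273/11, 36/11)
  (0, 59/3)
  (0, 0)
  (177/7, 0)

5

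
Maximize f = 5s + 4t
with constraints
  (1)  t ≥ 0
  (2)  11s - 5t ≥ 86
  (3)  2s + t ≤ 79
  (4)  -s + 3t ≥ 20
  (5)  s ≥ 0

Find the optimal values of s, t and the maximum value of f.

Vertices and f = 5s + 4t:
  (481/21, 697/21) → f = 1731/7
  (179/14, 153/14) → f = 1507/14
  (31, 17) → f = 223

At the optimal vertex, 11s - 5t = 86 and 2s + t = 79.
Solving simultaneously gives s = 481/21, t = 697/21.

s = 481/21, t = 697/21, maximum f = 1731/7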